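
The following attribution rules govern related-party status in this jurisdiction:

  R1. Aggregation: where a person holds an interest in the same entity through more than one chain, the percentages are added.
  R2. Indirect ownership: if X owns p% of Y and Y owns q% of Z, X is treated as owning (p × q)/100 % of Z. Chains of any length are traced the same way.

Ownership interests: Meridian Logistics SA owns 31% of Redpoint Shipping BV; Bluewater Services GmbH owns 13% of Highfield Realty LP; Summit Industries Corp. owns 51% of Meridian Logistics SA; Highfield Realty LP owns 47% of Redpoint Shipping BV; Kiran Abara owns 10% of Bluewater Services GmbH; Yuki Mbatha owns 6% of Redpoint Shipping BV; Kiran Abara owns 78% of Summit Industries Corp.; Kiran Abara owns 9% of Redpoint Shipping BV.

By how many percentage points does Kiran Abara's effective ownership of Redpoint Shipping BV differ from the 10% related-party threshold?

Chain via Bluewater Services GmbH → Highfield Realty LP (R2): 10% × 13% × 47% = 0.611% of Redpoint Shipping BV.
Chain via Summit Industries Corp. → Meridian Logistics SA (R2): 78% × 51% × 31% = 12.3318% of Redpoint Shipping BV.
Direct interest in Redpoint Shipping BV: 9%.
Aggregating (R1): 0.611% + 12.3318% + 9% = 21.9428%.
21.9428% exceeds the 10% threshold by 11.9428 percentage points.

11.9428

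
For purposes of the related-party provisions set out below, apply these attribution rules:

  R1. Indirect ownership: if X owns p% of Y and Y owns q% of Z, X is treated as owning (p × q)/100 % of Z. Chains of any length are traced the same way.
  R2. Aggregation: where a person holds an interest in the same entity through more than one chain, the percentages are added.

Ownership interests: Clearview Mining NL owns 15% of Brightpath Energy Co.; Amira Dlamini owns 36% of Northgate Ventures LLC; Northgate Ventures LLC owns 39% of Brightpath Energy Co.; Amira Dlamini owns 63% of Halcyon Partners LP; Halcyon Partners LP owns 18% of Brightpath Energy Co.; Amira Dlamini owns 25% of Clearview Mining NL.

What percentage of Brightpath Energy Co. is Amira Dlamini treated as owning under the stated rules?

29.13%

Chain via Halcyon Partners LP (R1): 63% × 18% = 11.34% of Brightpath Energy Co.
Chain via Northgate Ventures LLC (R1): 36% × 39% = 14.04% of Brightpath Energy Co.
Chain via Clearview Mining NL (R1): 25% × 15% = 3.75% of Brightpath Energy Co.
Aggregating (R2): 11.34% + 14.04% + 3.75% = 29.13%.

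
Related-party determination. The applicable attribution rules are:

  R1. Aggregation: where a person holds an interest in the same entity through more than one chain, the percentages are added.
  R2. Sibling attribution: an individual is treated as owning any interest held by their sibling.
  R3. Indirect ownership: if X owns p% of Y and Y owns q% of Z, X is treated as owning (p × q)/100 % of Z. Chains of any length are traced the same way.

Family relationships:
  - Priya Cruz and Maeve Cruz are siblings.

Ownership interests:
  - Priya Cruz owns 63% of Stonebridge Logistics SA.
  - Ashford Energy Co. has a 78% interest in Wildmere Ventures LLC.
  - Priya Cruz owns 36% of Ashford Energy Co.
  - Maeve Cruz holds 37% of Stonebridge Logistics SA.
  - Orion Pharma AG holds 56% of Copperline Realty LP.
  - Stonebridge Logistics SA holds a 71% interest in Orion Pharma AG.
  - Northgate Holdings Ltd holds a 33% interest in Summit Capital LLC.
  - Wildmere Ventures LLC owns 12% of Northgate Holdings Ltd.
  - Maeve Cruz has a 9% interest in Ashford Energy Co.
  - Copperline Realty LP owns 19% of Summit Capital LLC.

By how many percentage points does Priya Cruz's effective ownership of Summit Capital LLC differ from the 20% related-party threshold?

11.05564

By sibling attribution (R2), Priya Cruz is treated as also owning Maeve Cruz's interest in Ashford Energy Co, giving 36% + 9% = 45%.
By sibling attribution (R2), Priya Cruz is treated as also owning Maeve Cruz's interest in Stonebridge Logistics SA, giving 63% + 37% = 100%.
Chain via Ashford Energy Co. → Wildmere Ventures LLC → Northgate Holdings Ltd (R3): 45% × 78% × 12% × 33% = 1.38996% of Summit Capital LLC.
Chain via Stonebridge Logistics SA → Orion Pharma AG → Copperline Realty LP (R3): 100% × 71% × 56% × 19% = 7.5544% of Summit Capital LLC.
Aggregating (R1): 1.38996% + 7.5544% = 8.94436%.
8.94436% falls short of the 20% threshold by 11.05564 percentage points.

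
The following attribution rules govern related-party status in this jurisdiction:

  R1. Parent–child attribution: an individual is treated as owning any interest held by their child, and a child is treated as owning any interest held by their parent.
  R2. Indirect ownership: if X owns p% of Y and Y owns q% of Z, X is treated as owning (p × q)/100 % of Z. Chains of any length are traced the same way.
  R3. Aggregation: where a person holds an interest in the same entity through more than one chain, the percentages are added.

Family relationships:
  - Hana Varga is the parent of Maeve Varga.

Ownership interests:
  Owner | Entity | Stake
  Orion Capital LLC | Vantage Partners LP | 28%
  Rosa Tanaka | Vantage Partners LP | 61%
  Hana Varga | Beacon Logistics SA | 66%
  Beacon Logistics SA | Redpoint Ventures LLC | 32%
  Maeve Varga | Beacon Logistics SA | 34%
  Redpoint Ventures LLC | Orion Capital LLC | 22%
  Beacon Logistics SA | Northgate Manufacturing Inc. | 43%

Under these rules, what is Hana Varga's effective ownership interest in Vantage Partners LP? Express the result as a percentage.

1.9712%

By parent–child attribution (R1), Hana Varga is treated as also owning Maeve Varga's interest in Beacon Logistics SA, giving 66% + 34% = 100%.
Chain via Beacon Logistics SA → Redpoint Ventures LLC → Orion Capital LLC (R2): 100% × 32% × 22% × 28% = 1.9712% of Vantage Partners LP.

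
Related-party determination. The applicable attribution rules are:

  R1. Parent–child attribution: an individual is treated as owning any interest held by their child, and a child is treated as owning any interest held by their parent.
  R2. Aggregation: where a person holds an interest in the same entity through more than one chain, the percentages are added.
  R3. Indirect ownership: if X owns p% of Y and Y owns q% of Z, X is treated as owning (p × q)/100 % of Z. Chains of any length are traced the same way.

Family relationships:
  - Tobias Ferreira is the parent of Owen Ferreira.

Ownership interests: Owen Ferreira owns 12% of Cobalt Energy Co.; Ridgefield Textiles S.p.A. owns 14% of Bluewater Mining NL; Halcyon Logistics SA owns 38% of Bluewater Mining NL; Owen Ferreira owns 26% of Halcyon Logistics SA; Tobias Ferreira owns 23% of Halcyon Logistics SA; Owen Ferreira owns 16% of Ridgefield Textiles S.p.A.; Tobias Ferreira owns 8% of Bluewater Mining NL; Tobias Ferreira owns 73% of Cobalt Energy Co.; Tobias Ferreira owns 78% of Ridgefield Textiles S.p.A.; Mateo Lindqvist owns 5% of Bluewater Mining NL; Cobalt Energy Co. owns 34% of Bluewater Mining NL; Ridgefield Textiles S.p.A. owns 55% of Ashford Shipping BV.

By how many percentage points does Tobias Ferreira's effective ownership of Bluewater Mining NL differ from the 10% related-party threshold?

By parent–child attribution (R1), Tobias Ferreira is treated as also owning Owen Ferreira's interest in Halcyon Logistics SA, giving 23% + 26% = 49%.
By parent–child attribution (R1), Tobias Ferreira is treated as also owning Owen Ferreira's interest in Cobalt Energy Co, giving 73% + 12% = 85%.
By parent–child attribution (R1), Tobias Ferreira is treated as also owning Owen Ferreira's interest in Ridgefield Textiles S.p.A, giving 78% + 16% = 94%.
Chain via Halcyon Logistics SA (R3): 49% × 38% = 18.62% of Bluewater Mining NL.
Chain via Cobalt Energy Co. (R3): 85% × 34% = 28.9% of Bluewater Mining NL.
Chain via Ridgefield Textiles S.p.A. (R3): 94% × 14% = 13.16% of Bluewater Mining NL.
Direct interest in Bluewater Mining NL: 8%.
Aggregating (R2): 18.62% + 28.9% + 13.16% + 8% = 68.68%.
68.68% exceeds the 10% threshold by 58.68 percentage points.

58.68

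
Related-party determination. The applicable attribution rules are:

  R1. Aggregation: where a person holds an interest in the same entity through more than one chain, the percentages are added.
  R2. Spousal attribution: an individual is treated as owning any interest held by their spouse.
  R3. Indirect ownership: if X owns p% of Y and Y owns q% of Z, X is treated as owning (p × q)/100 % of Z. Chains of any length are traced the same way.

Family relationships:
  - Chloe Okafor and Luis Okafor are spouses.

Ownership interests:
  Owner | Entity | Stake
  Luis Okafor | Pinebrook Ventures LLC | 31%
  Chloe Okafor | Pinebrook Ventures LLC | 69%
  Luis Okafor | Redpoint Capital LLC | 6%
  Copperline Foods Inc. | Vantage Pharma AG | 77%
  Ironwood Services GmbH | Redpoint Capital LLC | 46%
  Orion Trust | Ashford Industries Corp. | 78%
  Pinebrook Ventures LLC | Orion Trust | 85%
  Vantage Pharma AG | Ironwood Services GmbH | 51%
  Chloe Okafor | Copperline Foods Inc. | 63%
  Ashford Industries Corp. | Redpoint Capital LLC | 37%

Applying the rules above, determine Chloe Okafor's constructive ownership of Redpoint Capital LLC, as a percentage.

41.911446%

By spousal attribution (R2), Chloe Okafor is treated as also owning Luis Okafor's interest in Pinebrook Ventures LLC, giving 69% + 31% = 100%.
By spousal attribution (R2), Chloe Okafor is treated as owning Luis Okafor's 6% interest in Redpoint Capital LLC.
Chain via Pinebrook Ventures LLC → Orion Trust → Ashford Industries Corp. (R3): 100% × 85% × 78% × 37% = 24.531% of Redpoint Capital LLC.
Chain via Copperline Foods Inc. → Vantage Pharma AG → Ironwood Services GmbH (R3): 63% × 77% × 51% × 46% = 11.380446% of Redpoint Capital LLC.
Direct interest in Redpoint Capital LLC: 6%.
Aggregating (R1): 24.531% + 11.380446% + 6% = 41.911446%.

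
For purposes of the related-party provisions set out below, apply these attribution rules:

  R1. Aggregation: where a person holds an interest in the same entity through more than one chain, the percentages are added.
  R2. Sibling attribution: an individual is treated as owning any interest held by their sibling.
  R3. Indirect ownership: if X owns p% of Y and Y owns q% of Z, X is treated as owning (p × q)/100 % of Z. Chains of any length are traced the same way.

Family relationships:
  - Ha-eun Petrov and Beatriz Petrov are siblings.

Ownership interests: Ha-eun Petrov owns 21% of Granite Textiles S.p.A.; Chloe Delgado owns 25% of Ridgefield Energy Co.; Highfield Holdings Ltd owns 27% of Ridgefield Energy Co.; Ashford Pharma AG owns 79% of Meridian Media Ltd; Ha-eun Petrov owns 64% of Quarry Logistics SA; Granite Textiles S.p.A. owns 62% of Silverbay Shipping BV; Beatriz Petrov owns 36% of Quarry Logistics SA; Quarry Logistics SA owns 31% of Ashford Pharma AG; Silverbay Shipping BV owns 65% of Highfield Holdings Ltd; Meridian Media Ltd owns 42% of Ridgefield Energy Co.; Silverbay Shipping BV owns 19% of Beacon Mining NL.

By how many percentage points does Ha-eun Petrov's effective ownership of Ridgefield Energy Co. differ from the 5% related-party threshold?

By sibling attribution (R2), Ha-eun Petrov is treated as also owning Beatriz Petrov's interest in Quarry Logistics SA, giving 64% + 36% = 100%.
Chain via Granite Textiles S.p.A. → Silverbay Shipping BV → Highfield Holdings Ltd (R3): 21% × 62% × 65% × 27% = 2.28501% of Ridgefield Energy Co.
Chain via Quarry Logistics SA → Ashford Pharma AG → Meridian Media Ltd (R3): 100% × 31% × 79% × 42% = 10.2858% of Ridgefield Energy Co.
Aggregating (R1): 2.28501% + 10.2858% = 12.57081%.
12.57081% exceeds the 5% threshold by 7.57081 percentage points.

7.57081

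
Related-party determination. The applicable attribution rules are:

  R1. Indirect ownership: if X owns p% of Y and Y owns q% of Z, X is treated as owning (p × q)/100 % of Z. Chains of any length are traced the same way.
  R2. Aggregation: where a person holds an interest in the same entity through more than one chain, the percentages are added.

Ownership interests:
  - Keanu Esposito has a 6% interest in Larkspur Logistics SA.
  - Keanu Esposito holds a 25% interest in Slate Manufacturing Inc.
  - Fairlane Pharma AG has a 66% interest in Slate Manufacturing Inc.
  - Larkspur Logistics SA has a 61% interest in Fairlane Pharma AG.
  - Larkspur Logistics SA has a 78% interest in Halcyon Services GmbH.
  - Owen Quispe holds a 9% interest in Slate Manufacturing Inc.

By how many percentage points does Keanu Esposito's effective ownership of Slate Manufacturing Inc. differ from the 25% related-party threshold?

Chain via Larkspur Logistics SA → Fairlane Pharma AG (R1): 6% × 61% × 66% = 2.4156% of Slate Manufacturing Inc.
Direct interest in Slate Manufacturing Inc: 25%.
Aggregating (R2): 2.4156% + 25% = 27.4156%.
27.4156% exceeds the 25% threshold by 2.4156 percentage points.

2.4156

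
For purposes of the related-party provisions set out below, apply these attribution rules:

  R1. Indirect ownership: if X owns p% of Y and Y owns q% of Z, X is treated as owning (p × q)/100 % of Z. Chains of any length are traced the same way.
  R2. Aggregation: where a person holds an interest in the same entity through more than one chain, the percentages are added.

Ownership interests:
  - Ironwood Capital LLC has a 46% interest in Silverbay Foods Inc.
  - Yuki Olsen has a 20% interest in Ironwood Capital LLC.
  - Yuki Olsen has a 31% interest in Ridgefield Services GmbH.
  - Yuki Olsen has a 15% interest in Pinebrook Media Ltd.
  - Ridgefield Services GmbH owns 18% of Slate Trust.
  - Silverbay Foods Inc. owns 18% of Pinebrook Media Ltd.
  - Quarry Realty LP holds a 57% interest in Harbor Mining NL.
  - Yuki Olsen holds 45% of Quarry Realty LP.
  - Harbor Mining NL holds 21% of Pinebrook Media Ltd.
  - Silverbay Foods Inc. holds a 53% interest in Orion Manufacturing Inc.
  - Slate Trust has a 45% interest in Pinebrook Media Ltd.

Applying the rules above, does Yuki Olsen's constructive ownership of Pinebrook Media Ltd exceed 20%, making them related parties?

Yes

Chain via Quarry Realty LP → Harbor Mining NL (R1): 45% × 57% × 21% = 5.3865% of Pinebrook Media Ltd.
Chain via Ridgefield Services GmbH → Slate Trust (R1): 31% × 18% × 45% = 2.511% of Pinebrook Media Ltd.
Chain via Ironwood Capital LLC → Silverbay Foods Inc. (R1): 20% × 46% × 18% = 1.656% of Pinebrook Media Ltd.
Direct interest in Pinebrook Media Ltd: 15%.
Aggregating (R2): 5.3865% + 2.511% + 1.656% + 15% = 24.5535%.
24.5535% exceeds the 20% threshold, so Yuki is a related party to Pinebrook Media Ltd.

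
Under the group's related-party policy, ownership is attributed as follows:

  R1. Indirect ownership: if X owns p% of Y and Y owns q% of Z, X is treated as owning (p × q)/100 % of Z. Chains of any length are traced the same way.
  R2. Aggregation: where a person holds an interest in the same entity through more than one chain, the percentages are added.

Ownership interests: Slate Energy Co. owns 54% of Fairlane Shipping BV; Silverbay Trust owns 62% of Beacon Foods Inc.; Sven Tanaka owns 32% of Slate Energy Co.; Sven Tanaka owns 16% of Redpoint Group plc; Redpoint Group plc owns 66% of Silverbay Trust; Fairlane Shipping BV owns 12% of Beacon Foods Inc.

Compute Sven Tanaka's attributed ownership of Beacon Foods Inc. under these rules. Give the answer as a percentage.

Chain via Slate Energy Co. → Fairlane Shipping BV (R1): 32% × 54% × 12% = 2.0736% of Beacon Foods Inc.
Chain via Redpoint Group plc → Silverbay Trust (R1): 16% × 66% × 62% = 6.5472% of Beacon Foods Inc.
Aggregating (R2): 2.0736% + 6.5472% = 8.6208%.

8.6208%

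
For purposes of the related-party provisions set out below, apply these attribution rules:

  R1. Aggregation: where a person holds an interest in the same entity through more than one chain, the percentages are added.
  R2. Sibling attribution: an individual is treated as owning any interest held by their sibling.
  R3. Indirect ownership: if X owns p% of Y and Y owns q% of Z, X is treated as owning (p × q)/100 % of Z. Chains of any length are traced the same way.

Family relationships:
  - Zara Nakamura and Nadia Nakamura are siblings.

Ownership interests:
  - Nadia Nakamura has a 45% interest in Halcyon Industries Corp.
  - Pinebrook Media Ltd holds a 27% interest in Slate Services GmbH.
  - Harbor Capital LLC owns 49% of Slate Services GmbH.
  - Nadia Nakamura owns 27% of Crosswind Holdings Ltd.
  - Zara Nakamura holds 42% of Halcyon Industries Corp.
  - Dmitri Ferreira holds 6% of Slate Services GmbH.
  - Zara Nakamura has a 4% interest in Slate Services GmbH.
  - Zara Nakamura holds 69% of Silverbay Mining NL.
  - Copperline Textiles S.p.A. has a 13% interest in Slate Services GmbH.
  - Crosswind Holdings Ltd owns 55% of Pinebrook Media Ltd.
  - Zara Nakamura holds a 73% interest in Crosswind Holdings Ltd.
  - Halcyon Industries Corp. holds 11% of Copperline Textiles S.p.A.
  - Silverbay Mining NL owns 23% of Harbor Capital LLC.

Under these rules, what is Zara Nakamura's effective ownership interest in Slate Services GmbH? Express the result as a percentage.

27.8704%

By sibling attribution (R2), Zara Nakamura is treated as also owning Nadia Nakamura's interest in Halcyon Industries Corp, giving 42% + 45% = 87%.
By sibling attribution (R2), Zara Nakamura is treated as also owning Nadia Nakamura's interest in Crosswind Holdings Ltd, giving 73% + 27% = 100%.
Chain via Halcyon Industries Corp. → Copperline Textiles S.p.A. (R3): 87% × 11% × 13% = 1.2441% of Slate Services GmbH.
Chain via Silverbay Mining NL → Harbor Capital LLC (R3): 69% × 23% × 49% = 7.7763% of Slate Services GmbH.
Chain via Crosswind Holdings Ltd → Pinebrook Media Ltd (R3): 100% × 55% × 27% = 14.85% of Slate Services GmbH.
Direct interest in Slate Services GmbH: 4%.
Aggregating (R1): 1.2441% + 7.7763% + 14.85% + 4% = 27.8704%.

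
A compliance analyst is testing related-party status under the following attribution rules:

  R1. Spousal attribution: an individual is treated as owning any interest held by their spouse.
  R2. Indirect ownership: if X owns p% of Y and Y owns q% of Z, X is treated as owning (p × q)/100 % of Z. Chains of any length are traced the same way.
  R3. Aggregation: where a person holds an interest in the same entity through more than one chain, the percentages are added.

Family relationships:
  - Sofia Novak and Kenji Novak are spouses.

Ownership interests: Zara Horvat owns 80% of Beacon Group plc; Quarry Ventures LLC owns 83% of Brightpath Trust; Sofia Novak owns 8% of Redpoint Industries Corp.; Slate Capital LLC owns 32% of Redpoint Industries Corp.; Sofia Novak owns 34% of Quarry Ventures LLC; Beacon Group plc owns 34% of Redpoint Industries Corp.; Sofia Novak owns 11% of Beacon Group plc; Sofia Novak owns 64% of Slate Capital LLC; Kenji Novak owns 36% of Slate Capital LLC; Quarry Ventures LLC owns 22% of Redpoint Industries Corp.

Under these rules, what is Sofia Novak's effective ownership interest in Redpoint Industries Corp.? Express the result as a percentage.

51.22%

By spousal attribution (R1), Sofia Novak is treated as also owning Kenji Novak's interest in Slate Capital LLC, giving 64% + 36% = 100%.
Chain via Slate Capital LLC (R2): 100% × 32% = 32% of Redpoint Industries Corp.
Chain via Quarry Ventures LLC (R2): 34% × 22% = 7.48% of Redpoint Industries Corp.
Chain via Beacon Group plc (R2): 11% × 34% = 3.74% of Redpoint Industries Corp.
Direct interest in Redpoint Industries Corp: 8%.
Aggregating (R3): 32% + 7.48% + 3.74% + 8% = 51.22%.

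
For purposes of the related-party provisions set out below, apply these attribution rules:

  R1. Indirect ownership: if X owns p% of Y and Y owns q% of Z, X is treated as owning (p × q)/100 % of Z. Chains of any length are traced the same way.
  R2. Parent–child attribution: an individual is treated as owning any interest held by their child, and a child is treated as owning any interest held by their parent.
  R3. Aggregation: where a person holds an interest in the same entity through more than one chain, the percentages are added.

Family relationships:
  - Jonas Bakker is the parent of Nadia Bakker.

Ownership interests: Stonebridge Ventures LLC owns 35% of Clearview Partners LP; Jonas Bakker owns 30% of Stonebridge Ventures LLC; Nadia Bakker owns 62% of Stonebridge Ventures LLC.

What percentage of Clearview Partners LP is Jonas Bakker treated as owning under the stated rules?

32.2%

By parent–child attribution (R2), Jonas Bakker is treated as also owning Nadia Bakker's interest in Stonebridge Ventures LLC, giving 30% + 62% = 92%.
Chain via Stonebridge Ventures LLC (R1): 92% × 35% = 32.2% of Clearview Partners LP.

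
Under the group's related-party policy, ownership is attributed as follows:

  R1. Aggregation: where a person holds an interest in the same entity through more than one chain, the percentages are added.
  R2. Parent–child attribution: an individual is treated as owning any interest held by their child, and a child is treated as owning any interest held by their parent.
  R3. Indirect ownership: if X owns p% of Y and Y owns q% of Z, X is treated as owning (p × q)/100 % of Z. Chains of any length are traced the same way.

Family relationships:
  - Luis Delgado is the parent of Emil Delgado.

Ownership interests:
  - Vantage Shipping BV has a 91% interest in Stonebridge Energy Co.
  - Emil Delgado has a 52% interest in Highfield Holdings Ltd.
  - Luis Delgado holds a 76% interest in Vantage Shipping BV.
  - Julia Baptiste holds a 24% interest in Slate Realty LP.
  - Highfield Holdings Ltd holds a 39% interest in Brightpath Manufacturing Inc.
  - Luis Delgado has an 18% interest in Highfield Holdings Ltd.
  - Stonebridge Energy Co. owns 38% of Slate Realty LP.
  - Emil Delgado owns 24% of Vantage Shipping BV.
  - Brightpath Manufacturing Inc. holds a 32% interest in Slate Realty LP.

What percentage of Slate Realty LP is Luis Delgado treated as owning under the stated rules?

43.316%

By parent–child attribution (R2), Luis Delgado is treated as also owning Emil Delgado's interest in Vantage Shipping BV, giving 76% + 24% = 100%.
By parent–child attribution (R2), Luis Delgado is treated as also owning Emil Delgado's interest in Highfield Holdings Ltd, giving 18% + 52% = 70%.
Chain via Vantage Shipping BV → Stonebridge Energy Co. (R3): 100% × 91% × 38% = 34.58% of Slate Realty LP.
Chain via Highfield Holdings Ltd → Brightpath Manufacturing Inc. (R3): 70% × 39% × 32% = 8.736% of Slate Realty LP.
Aggregating (R1): 34.58% + 8.736% = 43.316%.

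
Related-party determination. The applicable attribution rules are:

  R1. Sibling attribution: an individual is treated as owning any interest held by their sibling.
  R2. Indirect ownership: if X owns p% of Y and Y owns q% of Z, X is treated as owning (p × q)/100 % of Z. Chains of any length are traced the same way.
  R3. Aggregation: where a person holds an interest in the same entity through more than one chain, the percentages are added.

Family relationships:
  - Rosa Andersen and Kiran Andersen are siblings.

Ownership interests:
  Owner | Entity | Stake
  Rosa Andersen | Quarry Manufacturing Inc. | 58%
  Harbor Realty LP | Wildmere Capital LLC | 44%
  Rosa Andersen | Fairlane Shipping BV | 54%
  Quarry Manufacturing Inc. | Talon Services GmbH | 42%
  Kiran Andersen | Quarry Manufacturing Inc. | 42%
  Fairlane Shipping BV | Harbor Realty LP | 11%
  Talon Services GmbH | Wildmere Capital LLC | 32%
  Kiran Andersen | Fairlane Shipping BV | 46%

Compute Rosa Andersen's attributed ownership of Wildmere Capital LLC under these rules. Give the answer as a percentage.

By sibling attribution (R1), Rosa Andersen is treated as also owning Kiran Andersen's interest in Quarry Manufacturing Inc, giving 58% + 42% = 100%.
By sibling attribution (R1), Rosa Andersen is treated as also owning Kiran Andersen's interest in Fairlane Shipping BV, giving 54% + 46% = 100%.
Chain via Quarry Manufacturing Inc. → Talon Services GmbH (R2): 100% × 42% × 32% = 13.44% of Wildmere Capital LLC.
Chain via Fairlane Shipping BV → Harbor Realty LP (R2): 100% × 11% × 44% = 4.84% of Wildmere Capital LLC.
Aggregating (R3): 13.44% + 4.84% = 18.28%.

18.28%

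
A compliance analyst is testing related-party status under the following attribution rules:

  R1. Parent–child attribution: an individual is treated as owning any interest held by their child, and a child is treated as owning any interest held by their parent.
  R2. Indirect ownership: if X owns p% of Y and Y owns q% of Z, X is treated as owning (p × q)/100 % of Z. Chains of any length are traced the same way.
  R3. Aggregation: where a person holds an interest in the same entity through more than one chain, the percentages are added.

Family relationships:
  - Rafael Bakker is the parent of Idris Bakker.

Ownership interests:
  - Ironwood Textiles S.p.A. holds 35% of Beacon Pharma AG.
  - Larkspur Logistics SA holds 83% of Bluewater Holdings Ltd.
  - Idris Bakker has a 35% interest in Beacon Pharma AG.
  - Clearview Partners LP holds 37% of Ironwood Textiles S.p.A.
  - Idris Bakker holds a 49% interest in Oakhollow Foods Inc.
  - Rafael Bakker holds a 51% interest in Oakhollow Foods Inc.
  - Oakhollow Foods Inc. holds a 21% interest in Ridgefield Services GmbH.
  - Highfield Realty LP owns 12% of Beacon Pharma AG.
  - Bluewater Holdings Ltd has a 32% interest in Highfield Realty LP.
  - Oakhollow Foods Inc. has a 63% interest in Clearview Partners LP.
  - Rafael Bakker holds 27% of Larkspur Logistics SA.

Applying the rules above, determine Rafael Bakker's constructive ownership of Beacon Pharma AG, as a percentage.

44.019044%

By parent–child attribution (R1), Rafael Bakker is treated as also owning Idris Bakker's interest in Oakhollow Foods Inc, giving 51% + 49% = 100%.
By parent–child attribution (R1), Rafael Bakker is treated as owning Idris Bakker's 35% interest in Beacon Pharma AG.
Chain via Oakhollow Foods Inc. → Clearview Partners LP → Ironwood Textiles S.p.A. (R2): 100% × 63% × 37% × 35% = 8.1585% of Beacon Pharma AG.
Chain via Larkspur Logistics SA → Bluewater Holdings Ltd → Highfield Realty LP (R2): 27% × 83% × 32% × 12% = 0.860544% of Beacon Pharma AG.
Direct interest in Beacon Pharma AG: 35%.
Aggregating (R3): 8.1585% + 0.860544% + 35% = 44.019044%.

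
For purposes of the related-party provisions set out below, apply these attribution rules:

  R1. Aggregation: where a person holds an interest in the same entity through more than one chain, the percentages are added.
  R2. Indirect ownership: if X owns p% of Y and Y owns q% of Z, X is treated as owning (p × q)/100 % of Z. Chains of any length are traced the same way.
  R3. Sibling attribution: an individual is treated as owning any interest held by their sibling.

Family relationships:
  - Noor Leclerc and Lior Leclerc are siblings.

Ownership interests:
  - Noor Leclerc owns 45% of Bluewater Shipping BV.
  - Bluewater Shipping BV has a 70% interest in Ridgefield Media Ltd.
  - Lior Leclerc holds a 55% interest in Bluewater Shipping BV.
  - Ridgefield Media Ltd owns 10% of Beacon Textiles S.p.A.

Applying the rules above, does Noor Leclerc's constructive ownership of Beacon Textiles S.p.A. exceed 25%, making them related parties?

No

By sibling attribution (R3), Noor Leclerc is treated as also owning Lior Leclerc's interest in Bluewater Shipping BV, giving 45% + 55% = 100%.
Chain via Bluewater Shipping BV → Ridgefield Media Ltd (R2): 100% × 70% × 10% = 7% of Beacon Textiles S.p.A.
7% does not exceed the 25% threshold, so Noor is not a related party to Beacon Textiles S.p.A.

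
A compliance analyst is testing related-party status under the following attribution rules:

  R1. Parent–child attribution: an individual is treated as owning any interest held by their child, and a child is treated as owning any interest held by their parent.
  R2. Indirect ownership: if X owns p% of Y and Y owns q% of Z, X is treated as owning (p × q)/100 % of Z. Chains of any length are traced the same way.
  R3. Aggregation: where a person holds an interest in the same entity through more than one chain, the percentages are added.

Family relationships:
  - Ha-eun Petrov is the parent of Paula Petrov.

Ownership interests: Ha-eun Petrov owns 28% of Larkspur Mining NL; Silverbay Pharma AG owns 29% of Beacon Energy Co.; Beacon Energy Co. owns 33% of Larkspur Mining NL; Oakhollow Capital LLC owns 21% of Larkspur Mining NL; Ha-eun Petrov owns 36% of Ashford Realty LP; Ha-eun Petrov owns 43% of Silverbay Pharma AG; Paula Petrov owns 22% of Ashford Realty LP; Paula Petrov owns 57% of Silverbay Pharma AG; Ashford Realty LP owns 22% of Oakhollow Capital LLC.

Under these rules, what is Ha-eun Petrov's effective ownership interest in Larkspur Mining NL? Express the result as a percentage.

By parent–child attribution (R1), Ha-eun Petrov is treated as also owning Paula Petrov's interest in Silverbay Pharma AG, giving 43% + 57% = 100%.
By parent–child attribution (R1), Ha-eun Petrov is treated as also owning Paula Petrov's interest in Ashford Realty LP, giving 36% + 22% = 58%.
Chain via Silverbay Pharma AG → Beacon Energy Co. (R2): 100% × 29% × 33% = 9.57% of Larkspur Mining NL.
Chain via Ashford Realty LP → Oakhollow Capital LLC (R2): 58% × 22% × 21% = 2.6796% of Larkspur Mining NL.
Direct interest in Larkspur Mining NL: 28%.
Aggregating (R3): 9.57% + 2.6796% + 28% = 40.2496%.

40.2496%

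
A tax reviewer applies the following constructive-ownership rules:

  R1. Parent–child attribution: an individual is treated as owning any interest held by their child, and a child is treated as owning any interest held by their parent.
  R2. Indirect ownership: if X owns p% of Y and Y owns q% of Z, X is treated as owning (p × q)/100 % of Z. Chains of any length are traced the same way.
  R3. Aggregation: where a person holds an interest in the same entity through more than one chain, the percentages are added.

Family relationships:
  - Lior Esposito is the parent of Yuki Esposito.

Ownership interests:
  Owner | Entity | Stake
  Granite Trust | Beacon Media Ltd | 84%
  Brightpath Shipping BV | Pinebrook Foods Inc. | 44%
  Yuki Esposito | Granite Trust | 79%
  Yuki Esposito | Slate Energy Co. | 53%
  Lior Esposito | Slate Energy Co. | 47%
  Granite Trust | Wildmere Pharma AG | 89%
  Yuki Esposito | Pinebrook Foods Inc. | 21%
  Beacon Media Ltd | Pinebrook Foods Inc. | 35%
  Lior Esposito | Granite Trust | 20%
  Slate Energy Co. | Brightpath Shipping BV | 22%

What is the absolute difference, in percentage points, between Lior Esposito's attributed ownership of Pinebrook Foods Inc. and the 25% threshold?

34.786

By parent–child attribution (R1), Lior Esposito is treated as also owning Yuki Esposito's interest in Slate Energy Co, giving 47% + 53% = 100%.
By parent–child attribution (R1), Lior Esposito is treated as also owning Yuki Esposito's interest in Granite Trust, giving 20% + 79% = 99%.
By parent–child attribution (R1), Lior Esposito is treated as owning Yuki Esposito's 21% interest in Pinebrook Foods Inc.
Chain via Slate Energy Co. → Brightpath Shipping BV (R2): 100% × 22% × 44% = 9.68% of Pinebrook Foods Inc.
Chain via Granite Trust → Beacon Media Ltd (R2): 99% × 84% × 35% = 29.106% of Pinebrook Foods Inc.
Direct interest in Pinebrook Foods Inc: 21%.
Aggregating (R3): 9.68% + 29.106% + 21% = 59.786%.
59.786% exceeds the 25% threshold by 34.786 percentage points.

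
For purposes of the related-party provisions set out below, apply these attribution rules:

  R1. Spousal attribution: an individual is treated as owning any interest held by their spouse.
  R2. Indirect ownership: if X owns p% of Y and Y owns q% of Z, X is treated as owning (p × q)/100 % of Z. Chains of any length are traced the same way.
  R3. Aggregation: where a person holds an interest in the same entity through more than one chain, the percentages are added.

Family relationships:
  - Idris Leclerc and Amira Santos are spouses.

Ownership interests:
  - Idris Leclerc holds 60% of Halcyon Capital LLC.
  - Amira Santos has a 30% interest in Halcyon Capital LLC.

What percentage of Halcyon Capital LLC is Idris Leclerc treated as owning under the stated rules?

By spousal attribution (R1), Idris Leclerc is treated as also owning Amira Santos's interest in Halcyon Capital LLC, giving 60% + 30% = 90%.
Direct interest in Halcyon Capital LLC: 90%.

90%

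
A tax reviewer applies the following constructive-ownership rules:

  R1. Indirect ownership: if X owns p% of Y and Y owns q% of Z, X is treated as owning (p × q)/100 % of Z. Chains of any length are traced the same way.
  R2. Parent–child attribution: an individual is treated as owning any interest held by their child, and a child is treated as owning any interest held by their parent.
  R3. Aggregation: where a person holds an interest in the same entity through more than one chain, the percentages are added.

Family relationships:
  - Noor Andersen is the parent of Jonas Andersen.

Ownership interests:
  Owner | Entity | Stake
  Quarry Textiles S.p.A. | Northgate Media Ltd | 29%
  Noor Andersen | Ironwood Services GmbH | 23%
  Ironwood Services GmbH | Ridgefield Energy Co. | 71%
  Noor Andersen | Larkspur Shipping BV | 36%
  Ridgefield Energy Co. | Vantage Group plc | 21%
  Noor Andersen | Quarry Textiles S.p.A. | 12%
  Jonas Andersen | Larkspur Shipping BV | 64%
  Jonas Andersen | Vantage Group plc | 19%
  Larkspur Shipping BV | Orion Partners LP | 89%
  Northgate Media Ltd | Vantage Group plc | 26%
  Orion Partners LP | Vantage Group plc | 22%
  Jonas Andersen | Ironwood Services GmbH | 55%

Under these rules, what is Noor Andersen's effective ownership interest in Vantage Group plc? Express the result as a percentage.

By parent–child attribution (R2), Noor Andersen is treated as also owning Jonas Andersen's interest in Larkspur Shipping BV, giving 36% + 64% = 100%.
By parent–child attribution (R2), Noor Andersen is treated as also owning Jonas Andersen's interest in Ironwood Services GmbH, giving 23% + 55% = 78%.
By parent–child attribution (R2), Noor Andersen is treated as owning Jonas Andersen's 19% interest in Vantage Group plc.
Chain via Quarry Textiles S.p.A. → Northgate Media Ltd (R1): 12% × 29% × 26% = 0.9048% of Vantage Group plc.
Chain via Larkspur Shipping BV → Orion Partners LP (R1): 100% × 89% × 22% = 19.58% of Vantage Group plc.
Chain via Ironwood Services GmbH → Ridgefield Energy Co. (R1): 78% × 71% × 21% = 11.6298% of Vantage Group plc.
Direct interest in Vantage Group plc: 19%.
Aggregating (R3): 0.9048% + 19.58% + 11.6298% + 19% = 51.1146%.

51.1146%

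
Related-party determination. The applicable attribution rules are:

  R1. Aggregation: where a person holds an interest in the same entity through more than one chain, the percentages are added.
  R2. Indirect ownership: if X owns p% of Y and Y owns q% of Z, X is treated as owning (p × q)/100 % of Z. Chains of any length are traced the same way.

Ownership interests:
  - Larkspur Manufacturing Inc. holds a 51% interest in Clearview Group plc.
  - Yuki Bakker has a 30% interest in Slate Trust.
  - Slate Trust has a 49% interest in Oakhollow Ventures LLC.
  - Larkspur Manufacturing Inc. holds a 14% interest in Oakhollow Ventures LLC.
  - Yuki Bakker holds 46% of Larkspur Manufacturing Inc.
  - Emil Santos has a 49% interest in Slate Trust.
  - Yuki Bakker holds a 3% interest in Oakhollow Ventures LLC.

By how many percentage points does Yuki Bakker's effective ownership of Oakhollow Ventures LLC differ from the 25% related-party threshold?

0.86

Chain via Larkspur Manufacturing Inc. (R2): 46% × 14% = 6.44% of Oakhollow Ventures LLC.
Chain via Slate Trust (R2): 30% × 49% = 14.7% of Oakhollow Ventures LLC.
Direct interest in Oakhollow Ventures LLC: 3%.
Aggregating (R1): 6.44% + 14.7% + 3% = 24.14%.
24.14% falls short of the 25% threshold by 0.86 percentage points.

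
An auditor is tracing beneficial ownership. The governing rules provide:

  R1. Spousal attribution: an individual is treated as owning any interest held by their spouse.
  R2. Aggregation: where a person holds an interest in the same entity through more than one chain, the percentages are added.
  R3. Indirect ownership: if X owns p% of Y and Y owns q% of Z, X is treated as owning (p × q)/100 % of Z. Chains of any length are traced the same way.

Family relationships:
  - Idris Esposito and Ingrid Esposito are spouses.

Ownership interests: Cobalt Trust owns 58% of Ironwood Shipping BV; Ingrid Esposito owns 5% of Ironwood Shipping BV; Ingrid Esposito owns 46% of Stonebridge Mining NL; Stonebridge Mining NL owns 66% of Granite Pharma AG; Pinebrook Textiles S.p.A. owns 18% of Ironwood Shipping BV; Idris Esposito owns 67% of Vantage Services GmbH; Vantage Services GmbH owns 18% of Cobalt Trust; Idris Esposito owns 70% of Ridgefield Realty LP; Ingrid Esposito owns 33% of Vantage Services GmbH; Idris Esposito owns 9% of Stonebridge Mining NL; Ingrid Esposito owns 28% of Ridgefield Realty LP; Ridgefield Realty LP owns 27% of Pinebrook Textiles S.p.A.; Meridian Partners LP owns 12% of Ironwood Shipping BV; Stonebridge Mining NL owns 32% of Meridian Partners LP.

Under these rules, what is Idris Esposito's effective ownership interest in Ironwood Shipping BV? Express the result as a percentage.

By spousal attribution (R1), Idris Esposito is treated as also owning Ingrid Esposito's interest in Stonebridge Mining NL, giving 9% + 46% = 55%.
By spousal attribution (R1), Idris Esposito is treated as also owning Ingrid Esposito's interest in Vantage Services GmbH, giving 67% + 33% = 100%.
By spousal attribution (R1), Idris Esposito is treated as also owning Ingrid Esposito's interest in Ridgefield Realty LP, giving 70% + 28% = 98%.
By spousal attribution (R1), Idris Esposito is treated as owning Ingrid Esposito's 5% interest in Ironwood Shipping BV.
Chain via Stonebridge Mining NL → Meridian Partners LP (R3): 55% × 32% × 12% = 2.112% of Ironwood Shipping BV.
Chain via Vantage Services GmbH → Cobalt Trust (R3): 100% × 18% × 58% = 10.44% of Ironwood Shipping BV.
Chain via Ridgefield Realty LP → Pinebrook Textiles S.p.A. (R3): 98% × 27% × 18% = 4.7628% of Ironwood Shipping BV.
Direct interest in Ironwood Shipping BV: 5%.
Aggregating (R2): 2.112% + 10.44% + 4.7628% + 5% = 22.3148%.

22.3148%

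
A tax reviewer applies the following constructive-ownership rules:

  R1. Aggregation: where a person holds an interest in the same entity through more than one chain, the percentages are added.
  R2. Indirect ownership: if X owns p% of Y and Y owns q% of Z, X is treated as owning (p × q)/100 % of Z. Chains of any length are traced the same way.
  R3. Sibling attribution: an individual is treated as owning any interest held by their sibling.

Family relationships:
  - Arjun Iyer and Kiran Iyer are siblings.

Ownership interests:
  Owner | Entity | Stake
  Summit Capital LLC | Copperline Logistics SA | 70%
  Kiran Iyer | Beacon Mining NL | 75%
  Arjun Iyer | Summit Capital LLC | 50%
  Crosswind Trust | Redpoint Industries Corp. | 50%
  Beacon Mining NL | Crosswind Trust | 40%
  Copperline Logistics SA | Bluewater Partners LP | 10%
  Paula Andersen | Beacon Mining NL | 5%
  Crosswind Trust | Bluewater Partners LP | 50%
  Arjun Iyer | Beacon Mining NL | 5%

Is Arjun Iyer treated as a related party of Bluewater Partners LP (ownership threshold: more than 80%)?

No

By sibling attribution (R3), Arjun Iyer is treated as also owning Kiran Iyer's interest in Beacon Mining NL, giving 5% + 75% = 80%.
Chain via Beacon Mining NL → Crosswind Trust (R2): 80% × 40% × 50% = 16% of Bluewater Partners LP.
Chain via Summit Capital LLC → Copperline Logistics SA (R2): 50% × 70% × 10% = 3.5% of Bluewater Partners LP.
Aggregating (R1): 16% + 3.5% = 19.5%.
19.5% does not exceed the 80% threshold, so Arjun is not a related party to Bluewater Partners LP.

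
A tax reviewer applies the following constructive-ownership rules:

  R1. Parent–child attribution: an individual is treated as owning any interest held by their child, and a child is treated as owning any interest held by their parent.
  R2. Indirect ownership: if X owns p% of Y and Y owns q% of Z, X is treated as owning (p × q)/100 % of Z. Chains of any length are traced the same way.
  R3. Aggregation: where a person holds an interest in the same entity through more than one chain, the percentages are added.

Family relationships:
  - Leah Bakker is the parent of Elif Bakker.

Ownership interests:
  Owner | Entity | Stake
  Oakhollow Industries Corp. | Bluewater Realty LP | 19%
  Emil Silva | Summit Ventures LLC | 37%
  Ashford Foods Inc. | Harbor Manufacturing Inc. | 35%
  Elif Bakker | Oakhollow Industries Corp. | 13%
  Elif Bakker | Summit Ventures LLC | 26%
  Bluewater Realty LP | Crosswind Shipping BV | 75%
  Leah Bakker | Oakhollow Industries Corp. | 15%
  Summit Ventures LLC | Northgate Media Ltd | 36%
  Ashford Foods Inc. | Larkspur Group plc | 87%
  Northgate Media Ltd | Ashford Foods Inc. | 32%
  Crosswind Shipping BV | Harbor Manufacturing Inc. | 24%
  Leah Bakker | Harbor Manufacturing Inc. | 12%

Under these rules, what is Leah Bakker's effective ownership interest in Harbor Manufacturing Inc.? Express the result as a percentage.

By parent–child attribution (R1), Leah Bakker is treated as also owning Elif Bakker's interest in Oakhollow Industries Corp, giving 15% + 13% = 28%.
By parent–child attribution (R1), Leah Bakker is treated as owning Elif Bakker's 26% interest in Summit Ventures LLC.
Chain via Oakhollow Industries Corp. → Bluewater Realty LP → Crosswind Shipping BV (R2): 28% × 19% × 75% × 24% = 0.9576% of Harbor Manufacturing Inc.
Direct interest in Harbor Manufacturing Inc: 12%.
Chain via Summit Ventures LLC → Northgate Media Ltd → Ashford Foods Inc. (R2): 26% × 36% × 32% × 35% = 1.04832% of Harbor Manufacturing Inc.
Aggregating (R3): 0.9576% + 12% + 1.04832% = 14.00592%.

14.00592%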